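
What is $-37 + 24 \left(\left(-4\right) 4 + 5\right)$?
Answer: $-301$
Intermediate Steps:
$-37 + 24 \left(\left(-4\right) 4 + 5\right) = -37 + 24 \left(-16 + 5\right) = -37 + 24 \left(-11\right) = -37 - 264 = -301$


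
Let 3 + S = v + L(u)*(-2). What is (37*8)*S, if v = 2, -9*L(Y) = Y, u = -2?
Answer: -3848/9 ≈ -427.56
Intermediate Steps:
L(Y) = -Y/9
S = -13/9 (S = -3 + (2 - ⅑*(-2)*(-2)) = -3 + (2 + (2/9)*(-2)) = -3 + (2 - 4/9) = -3 + 14/9 = -13/9 ≈ -1.4444)
(37*8)*S = (37*8)*(-13/9) = 296*(-13/9) = -3848/9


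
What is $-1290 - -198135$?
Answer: $196845$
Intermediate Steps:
$-1290 - -198135 = -1290 + 198135 = 196845$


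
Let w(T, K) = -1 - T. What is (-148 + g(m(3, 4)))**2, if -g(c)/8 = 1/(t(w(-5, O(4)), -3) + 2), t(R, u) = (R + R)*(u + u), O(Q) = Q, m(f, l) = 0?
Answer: 11560000/529 ≈ 21853.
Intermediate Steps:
t(R, u) = 4*R*u (t(R, u) = (2*R)*(2*u) = 4*R*u)
g(c) = 4/23 (g(c) = -8/(4*(-1 - 1*(-5))*(-3) + 2) = -8/(4*(-1 + 5)*(-3) + 2) = -8/(4*4*(-3) + 2) = -8/(-48 + 2) = -8/(-46) = -8*(-1/46) = 4/23)
(-148 + g(m(3, 4)))**2 = (-148 + 4/23)**2 = (-3400/23)**2 = 11560000/529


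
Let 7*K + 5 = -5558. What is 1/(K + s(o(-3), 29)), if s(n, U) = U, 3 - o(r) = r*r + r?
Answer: -7/5360 ≈ -0.0013060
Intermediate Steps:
K = -5563/7 (K = -5/7 + (1/7)*(-5558) = -5/7 - 794 = -5563/7 ≈ -794.71)
o(r) = 3 - r - r**2 (o(r) = 3 - (r*r + r) = 3 - (r**2 + r) = 3 - (r + r**2) = 3 + (-r - r**2) = 3 - r - r**2)
1/(K + s(o(-3), 29)) = 1/(-5563/7 + 29) = 1/(-5360/7) = -7/5360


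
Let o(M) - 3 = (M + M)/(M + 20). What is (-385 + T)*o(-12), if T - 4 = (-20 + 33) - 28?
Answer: 0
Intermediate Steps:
o(M) = 3 + 2*M/(20 + M) (o(M) = 3 + (M + M)/(M + 20) = 3 + (2*M)/(20 + M) = 3 + 2*M/(20 + M))
T = -11 (T = 4 + ((-20 + 33) - 28) = 4 + (13 - 28) = 4 - 15 = -11)
(-385 + T)*o(-12) = (-385 - 11)*(5*(12 - 12)/(20 - 12)) = -1980*0/8 = -396*0 = 0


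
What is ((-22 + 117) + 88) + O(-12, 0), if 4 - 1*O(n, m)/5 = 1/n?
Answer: 2441/12 ≈ 203.42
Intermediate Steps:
O(n, m) = 20 - 5/n
((-22 + 117) + 88) + O(-12, 0) = ((-22 + 117) + 88) + (20 - 5/(-12)) = (95 + 88) + (20 - 5*(-1/12)) = 183 + (20 + 5/12) = 183 + 245/12 = 2441/12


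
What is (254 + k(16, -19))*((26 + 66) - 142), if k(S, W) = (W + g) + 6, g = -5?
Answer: -11800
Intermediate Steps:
k(S, W) = 1 + W (k(S, W) = (W - 5) + 6 = (-5 + W) + 6 = 1 + W)
(254 + k(16, -19))*((26 + 66) - 142) = (254 + (1 - 19))*((26 + 66) - 142) = (254 - 18)*(92 - 142) = 236*(-50) = -11800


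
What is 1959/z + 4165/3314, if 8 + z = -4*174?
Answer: -1779983/1166528 ≈ -1.5259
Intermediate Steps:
z = -704 (z = -8 - 4*174 = -8 - 696 = -704)
1959/z + 4165/3314 = 1959/(-704) + 4165/3314 = 1959*(-1/704) + 4165*(1/3314) = -1959/704 + 4165/3314 = -1779983/1166528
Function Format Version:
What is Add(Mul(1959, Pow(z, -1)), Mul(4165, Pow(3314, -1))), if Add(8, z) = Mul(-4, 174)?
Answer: Rational(-1779983, 1166528) ≈ -1.5259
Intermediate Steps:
z = -704 (z = Add(-8, Mul(-4, 174)) = Add(-8, -696) = -704)
Add(Mul(1959, Pow(z, -1)), Mul(4165, Pow(3314, -1))) = Add(Mul(1959, Pow(-704, -1)), Mul(4165, Pow(3314, -1))) = Add(Mul(1959, Rational(-1, 704)), Mul(4165, Rational(1, 3314))) = Add(Rational(-1959, 704), Rational(4165, 3314)) = Rational(-1779983, 1166528)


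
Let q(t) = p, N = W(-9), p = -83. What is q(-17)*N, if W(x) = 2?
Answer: -166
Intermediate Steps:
N = 2
q(t) = -83
q(-17)*N = -83*2 = -166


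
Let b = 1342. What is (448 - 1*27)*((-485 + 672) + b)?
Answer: 643709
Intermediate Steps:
(448 - 1*27)*((-485 + 672) + b) = (448 - 1*27)*((-485 + 672) + 1342) = (448 - 27)*(187 + 1342) = 421*1529 = 643709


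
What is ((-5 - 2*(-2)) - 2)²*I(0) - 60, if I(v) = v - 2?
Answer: -78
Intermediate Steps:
I(v) = -2 + v
((-5 - 2*(-2)) - 2)²*I(0) - 60 = ((-5 - 2*(-2)) - 2)²*(-2 + 0) - 60 = ((-5 + 4) - 2)²*(-2) - 60 = (-1 - 2)²*(-2) - 60 = (-3)²*(-2) - 60 = 9*(-2) - 60 = -18 - 60 = -78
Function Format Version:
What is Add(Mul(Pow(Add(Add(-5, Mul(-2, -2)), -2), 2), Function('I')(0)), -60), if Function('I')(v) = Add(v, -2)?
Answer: -78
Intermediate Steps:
Function('I')(v) = Add(-2, v)
Add(Mul(Pow(Add(Add(-5, Mul(-2, -2)), -2), 2), Function('I')(0)), -60) = Add(Mul(Pow(Add(Add(-5, Mul(-2, -2)), -2), 2), Add(-2, 0)), -60) = Add(Mul(Pow(Add(Add(-5, 4), -2), 2), -2), -60) = Add(Mul(Pow(Add(-1, -2), 2), -2), -60) = Add(Mul(Pow(-3, 2), -2), -60) = Add(Mul(9, -2), -60) = Add(-18, -60) = -78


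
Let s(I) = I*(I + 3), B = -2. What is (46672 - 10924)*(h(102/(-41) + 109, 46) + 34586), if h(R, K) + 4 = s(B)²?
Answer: 1236380328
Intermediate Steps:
s(I) = I*(3 + I)
h(R, K) = 0 (h(R, K) = -4 + (-2*(3 - 2))² = -4 + (-2*1)² = -4 + (-2)² = -4 + 4 = 0)
(46672 - 10924)*(h(102/(-41) + 109, 46) + 34586) = (46672 - 10924)*(0 + 34586) = 35748*34586 = 1236380328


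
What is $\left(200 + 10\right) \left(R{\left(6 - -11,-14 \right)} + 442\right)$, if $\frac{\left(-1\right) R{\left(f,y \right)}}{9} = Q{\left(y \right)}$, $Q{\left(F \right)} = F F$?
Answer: $-277620$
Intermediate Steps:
$Q{\left(F \right)} = F^{2}$
$R{\left(f,y \right)} = - 9 y^{2}$
$\left(200 + 10\right) \left(R{\left(6 - -11,-14 \right)} + 442\right) = \left(200 + 10\right) \left(- 9 \left(-14\right)^{2} + 442\right) = 210 \left(\left(-9\right) 196 + 442\right) = 210 \left(-1764 + 442\right) = 210 \left(-1322\right) = -277620$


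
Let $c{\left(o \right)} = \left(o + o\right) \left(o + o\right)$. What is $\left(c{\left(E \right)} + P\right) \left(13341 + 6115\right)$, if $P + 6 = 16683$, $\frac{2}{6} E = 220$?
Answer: $34224602112$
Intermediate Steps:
$E = 660$ ($E = 3 \cdot 220 = 660$)
$P = 16677$ ($P = -6 + 16683 = 16677$)
$c{\left(o \right)} = 4 o^{2}$ ($c{\left(o \right)} = 2 o 2 o = 4 o^{2}$)
$\left(c{\left(E \right)} + P\right) \left(13341 + 6115\right) = \left(4 \cdot 660^{2} + 16677\right) \left(13341 + 6115\right) = \left(4 \cdot 435600 + 16677\right) 19456 = \left(1742400 + 16677\right) 19456 = 1759077 \cdot 19456 = 34224602112$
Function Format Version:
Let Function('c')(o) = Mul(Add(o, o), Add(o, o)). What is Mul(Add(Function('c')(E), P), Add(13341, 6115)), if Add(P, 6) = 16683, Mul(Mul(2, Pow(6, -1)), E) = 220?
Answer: 34224602112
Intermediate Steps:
E = 660 (E = Mul(3, 220) = 660)
P = 16677 (P = Add(-6, 16683) = 16677)
Function('c')(o) = Mul(4, Pow(o, 2)) (Function('c')(o) = Mul(Mul(2, o), Mul(2, o)) = Mul(4, Pow(o, 2)))
Mul(Add(Function('c')(E), P), Add(13341, 6115)) = Mul(Add(Mul(4, Pow(660, 2)), 16677), Add(13341, 6115)) = Mul(Add(Mul(4, 435600), 16677), 19456) = Mul(Add(1742400, 16677), 19456) = Mul(1759077, 19456) = 34224602112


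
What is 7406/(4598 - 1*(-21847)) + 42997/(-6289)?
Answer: -57393649/8753295 ≈ -6.5568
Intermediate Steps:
7406/(4598 - 1*(-21847)) + 42997/(-6289) = 7406/(4598 + 21847) + 42997*(-1/6289) = 7406/26445 - 2263/331 = -57393649/8753295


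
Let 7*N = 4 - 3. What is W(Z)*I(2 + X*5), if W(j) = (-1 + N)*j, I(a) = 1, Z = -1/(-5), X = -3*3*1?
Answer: -6/35 ≈ -0.17143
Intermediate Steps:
X = -9 (X = -9*1 = -9)
Z = 1/5 (Z = -1*(-1/5) = 1/5 ≈ 0.20000)
N = 1/7 (N = (4 - 3)/7 = (1/7)*1 = 1/7 ≈ 0.14286)
W(j) = -6*j/7 (W(j) = (-1 + 1/7)*j = -6*j/7)
W(Z)*I(2 + X*5) = -6/7*1/5*1 = -6/35*1 = -6/35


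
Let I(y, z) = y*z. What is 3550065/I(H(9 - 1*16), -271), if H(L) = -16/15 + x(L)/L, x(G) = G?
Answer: 53250975/271 ≈ 1.9650e+5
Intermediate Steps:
H(L) = -1/15 (H(L) = -16/15 + L/L = -16*1/15 + 1 = -16/15 + 1 = -1/15)
3550065/I(H(9 - 1*16), -271) = 3550065/((-1/15*(-271))) = 3550065/(271/15) = 3550065*(15/271) = 53250975/271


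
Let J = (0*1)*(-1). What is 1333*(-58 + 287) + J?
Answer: 305257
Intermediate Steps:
J = 0 (J = 0*(-1) = 0)
1333*(-58 + 287) + J = 1333*(-58 + 287) + 0 = 1333*229 + 0 = 305257 + 0 = 305257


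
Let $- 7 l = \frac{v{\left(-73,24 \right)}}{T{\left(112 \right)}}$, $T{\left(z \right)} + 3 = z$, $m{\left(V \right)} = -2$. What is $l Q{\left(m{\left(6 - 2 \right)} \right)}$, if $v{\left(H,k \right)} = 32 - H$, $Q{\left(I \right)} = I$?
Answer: $\frac{30}{109} \approx 0.27523$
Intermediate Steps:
$T{\left(z \right)} = -3 + z$
$l = - \frac{15}{109}$ ($l = - \frac{\left(32 - -73\right) \frac{1}{-3 + 112}}{7} = - \frac{\left(32 + 73\right) \frac{1}{109}}{7} = - \frac{105 \cdot \frac{1}{109}}{7} = \left(- \frac{1}{7}\right) \frac{105}{109} = - \frac{15}{109} \approx -0.13761$)
$l Q{\left(m{\left(6 - 2 \right)} \right)} = \left(- \frac{15}{109}\right) \left(-2\right) = \frac{30}{109}$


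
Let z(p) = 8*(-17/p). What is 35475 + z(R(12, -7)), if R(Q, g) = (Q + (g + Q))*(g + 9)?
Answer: 35471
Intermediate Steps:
R(Q, g) = (9 + g)*(g + 2*Q) (R(Q, g) = (Q + (Q + g))*(9 + g) = (g + 2*Q)*(9 + g) = (9 + g)*(g + 2*Q))
z(p) = -136/p
35475 + z(R(12, -7)) = 35475 - 136/((-7)² + 9*(-7) + 18*12 + 2*12*(-7)) = 35475 - 136/(49 - 63 + 216 - 168) = 35475 - 136/34 = 35475 - 136*1/34 = 35475 - 4 = 35471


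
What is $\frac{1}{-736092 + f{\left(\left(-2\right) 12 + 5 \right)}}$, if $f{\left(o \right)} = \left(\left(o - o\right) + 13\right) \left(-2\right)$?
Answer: $- \frac{1}{736118} \approx -1.3585 \cdot 10^{-6}$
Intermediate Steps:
$f{\left(o \right)} = -26$ ($f{\left(o \right)} = \left(0 + 13\right) \left(-2\right) = 13 \left(-2\right) = -26$)
$\frac{1}{-736092 + f{\left(\left(-2\right) 12 + 5 \right)}} = \frac{1}{-736092 - 26} = \frac{1}{-736118} = - \frac{1}{736118}$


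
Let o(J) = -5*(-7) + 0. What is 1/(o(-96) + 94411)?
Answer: 1/94446 ≈ 1.0588e-5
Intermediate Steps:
o(J) = 35 (o(J) = 35 + 0 = 35)
1/(o(-96) + 94411) = 1/(35 + 94411) = 1/94446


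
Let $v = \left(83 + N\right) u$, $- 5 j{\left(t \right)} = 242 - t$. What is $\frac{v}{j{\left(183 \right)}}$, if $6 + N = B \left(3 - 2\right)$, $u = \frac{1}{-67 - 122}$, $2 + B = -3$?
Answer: $\frac{40}{1239} \approx 0.032284$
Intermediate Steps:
$B = -5$ ($B = -2 - 3 = -5$)
$u = - \frac{1}{189}$ ($u = \frac{1}{-189} = - \frac{1}{189} \approx -0.005291$)
$N = -11$ ($N = -6 - 5 \left(3 - 2\right) = -6 - 5 = -11$)
$j{\left(t \right)} = - \frac{242}{5} + \frac{t}{5}$ ($j{\left(t \right)} = - \frac{242 - t}{5} = - \frac{242}{5} + \frac{t}{5}$)
$v = - \frac{8}{21}$ ($v = \left(83 - 11\right) \left(- \frac{1}{189}\right) = 72 \left(- \frac{1}{189}\right) = - \frac{8}{21} \approx -0.38095$)
$\frac{v}{j{\left(183 \right)}} = - \frac{8}{21 \left(- \frac{242}{5} + \frac{1}{5} \cdot 183\right)} = - \frac{8}{21 \left(- \frac{242}{5} + \frac{183}{5}\right)} = - \frac{8}{21 \left(- \frac{59}{5}\right)} = \left(- \frac{8}{21}\right) \left(- \frac{5}{59}\right) = \frac{40}{1239}$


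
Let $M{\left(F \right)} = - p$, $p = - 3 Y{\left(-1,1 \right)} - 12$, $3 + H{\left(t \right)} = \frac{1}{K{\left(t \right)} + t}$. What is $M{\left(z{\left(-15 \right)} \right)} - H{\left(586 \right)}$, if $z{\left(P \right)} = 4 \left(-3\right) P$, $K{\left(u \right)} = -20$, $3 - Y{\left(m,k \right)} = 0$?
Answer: $\frac{13583}{566} \approx 23.998$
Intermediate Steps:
$Y{\left(m,k \right)} = 3$ ($Y{\left(m,k \right)} = 3 - 0 = 3 + 0 = 3$)
$z{\left(P \right)} = - 12 P$
$H{\left(t \right)} = -3 + \frac{1}{-20 + t}$
$p = -21$ ($p = \left(-3\right) 3 - 12 = -9 - 12 = -21$)
$M{\left(F \right)} = 21$ ($M{\left(F \right)} = \left(-1\right) \left(-21\right) = 21$)
$M{\left(z{\left(-15 \right)} \right)} - H{\left(586 \right)} = 21 - \frac{61 - 1758}{-20 + 586} = 21 - \frac{61 - 1758}{566} = 21 - \frac{1}{566} \left(-1697\right) = 21 - - \frac{1697}{566} = 21 + \frac{1697}{566} = \frac{13583}{566}$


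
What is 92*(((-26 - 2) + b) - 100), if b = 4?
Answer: -11408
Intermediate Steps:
92*(((-26 - 2) + b) - 100) = 92*(((-26 - 2) + 4) - 100) = 92*((-28 + 4) - 100) = 92*(-24 - 100) = 92*(-124) = -11408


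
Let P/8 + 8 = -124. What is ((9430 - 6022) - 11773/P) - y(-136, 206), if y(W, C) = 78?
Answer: 3528253/1056 ≈ 3341.1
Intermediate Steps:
P = -1056 (P = -64 + 8*(-124) = -64 - 992 = -1056)
((9430 - 6022) - 11773/P) - y(-136, 206) = ((9430 - 6022) - 11773/(-1056)) - 1*78 = (3408 - 11773*(-1/1056)) - 78 = (3408 + 11773/1056) - 78 = 3610621/1056 - 78 = 3528253/1056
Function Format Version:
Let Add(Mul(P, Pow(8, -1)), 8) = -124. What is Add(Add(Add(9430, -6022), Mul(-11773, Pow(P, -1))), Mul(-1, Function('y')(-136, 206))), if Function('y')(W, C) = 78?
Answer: Rational(3528253, 1056) ≈ 3341.1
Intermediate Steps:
P = -1056 (P = Add(-64, Mul(8, -124)) = Add(-64, -992) = -1056)
Add(Add(Add(9430, -6022), Mul(-11773, Pow(P, -1))), Mul(-1, Function('y')(-136, 206))) = Add(Add(Add(9430, -6022), Mul(-11773, Pow(-1056, -1))), Mul(-1, 78)) = Add(Add(3408, Mul(-11773, Rational(-1, 1056))), -78) = Add(Add(3408, Rational(11773, 1056)), -78) = Add(Rational(3610621, 1056), -78) = Rational(3528253, 1056)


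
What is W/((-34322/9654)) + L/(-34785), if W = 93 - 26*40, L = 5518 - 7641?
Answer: 159044546468/596945385 ≈ 266.43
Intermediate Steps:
L = -2123
W = -947 (W = 93 - 1040 = -947)
W/((-34322/9654)) + L/(-34785) = -947/((-34322/9654)) - 2123/(-34785) = -947/((-34322*1/9654)) - 2123*(-1/34785) = -947/(-17161/4827) + 2123/34785 = -947*(-4827/17161) + 2123/34785 = 4571169/17161 + 2123/34785 = 159044546468/596945385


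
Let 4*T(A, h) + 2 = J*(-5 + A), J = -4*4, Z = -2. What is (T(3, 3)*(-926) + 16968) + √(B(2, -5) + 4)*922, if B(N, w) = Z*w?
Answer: 10023 + 922*√14 ≈ 13473.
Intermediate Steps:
J = -16
B(N, w) = -2*w
T(A, h) = 39/2 - 4*A (T(A, h) = -½ + (-16*(-5 + A))/4 = -½ + (80 - 16*A)/4 = -½ + (20 - 4*A) = 39/2 - 4*A)
(T(3, 3)*(-926) + 16968) + √(B(2, -5) + 4)*922 = ((39/2 - 4*3)*(-926) + 16968) + √(-2*(-5) + 4)*922 = ((39/2 - 12)*(-926) + 16968) + √(10 + 4)*922 = ((15/2)*(-926) + 16968) + √14*922 = (-6945 + 16968) + 922*√14 = 10023 + 922*√14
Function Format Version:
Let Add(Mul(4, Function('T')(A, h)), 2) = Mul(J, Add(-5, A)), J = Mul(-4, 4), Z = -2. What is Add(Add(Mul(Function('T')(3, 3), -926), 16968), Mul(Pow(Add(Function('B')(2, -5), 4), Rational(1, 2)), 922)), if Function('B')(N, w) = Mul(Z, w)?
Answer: Add(10023, Mul(922, Pow(14, Rational(1, 2)))) ≈ 13473.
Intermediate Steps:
J = -16
Function('B')(N, w) = Mul(-2, w)
Function('T')(A, h) = Add(Rational(39, 2), Mul(-4, A)) (Function('T')(A, h) = Add(Rational(-1, 2), Mul(Rational(1, 4), Mul(-16, Add(-5, A)))) = Add(Rational(-1, 2), Mul(Rational(1, 4), Add(80, Mul(-16, A)))) = Add(Rational(-1, 2), Add(20, Mul(-4, A))) = Add(Rational(39, 2), Mul(-4, A)))
Add(Add(Mul(Function('T')(3, 3), -926), 16968), Mul(Pow(Add(Function('B')(2, -5), 4), Rational(1, 2)), 922)) = Add(Add(Mul(Add(Rational(39, 2), Mul(-4, 3)), -926), 16968), Mul(Pow(Add(Mul(-2, -5), 4), Rational(1, 2)), 922)) = Add(Add(Mul(Add(Rational(39, 2), -12), -926), 16968), Mul(Pow(Add(10, 4), Rational(1, 2)), 922)) = Add(Add(Mul(Rational(15, 2), -926), 16968), Mul(Pow(14, Rational(1, 2)), 922)) = Add(Add(-6945, 16968), Mul(922, Pow(14, Rational(1, 2)))) = Add(10023, Mul(922, Pow(14, Rational(1, 2))))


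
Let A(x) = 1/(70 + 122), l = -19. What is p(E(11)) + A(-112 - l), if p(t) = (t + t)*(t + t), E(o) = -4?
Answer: 12289/192 ≈ 64.005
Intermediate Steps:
p(t) = 4*t² (p(t) = (2*t)*(2*t) = 4*t²)
A(x) = 1/192
p(E(11)) + A(-112 - l) = 4*(-4)² + 1/192 = 4*16 + 1/192 = 64 + 1/192 = 12289/192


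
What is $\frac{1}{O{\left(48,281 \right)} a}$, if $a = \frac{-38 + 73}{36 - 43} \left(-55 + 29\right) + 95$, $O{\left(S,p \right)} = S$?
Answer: $\frac{1}{10800} \approx 9.2593 \cdot 10^{-5}$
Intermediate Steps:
$a = 225$ ($a = \frac{35}{-7} \left(-26\right) + 95 = 35 \left(- \frac{1}{7}\right) \left(-26\right) + 95 = \left(-5\right) \left(-26\right) + 95 = 130 + 95 = 225$)
$\frac{1}{O{\left(48,281 \right)} a} = \frac{1}{48 \cdot 225} = \frac{1}{48} \cdot \frac{1}{225} = \frac{1}{10800}$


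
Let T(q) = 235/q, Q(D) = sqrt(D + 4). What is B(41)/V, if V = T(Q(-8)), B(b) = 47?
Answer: 2*I/5 ≈ 0.4*I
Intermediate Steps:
Q(D) = sqrt(4 + D)
V = -235*I/2 (V = 235/(sqrt(4 - 8)) = 235/(sqrt(-4)) = 235/((2*I)) = 235*(-I/2) = -235*I/2 ≈ -117.5*I)
B(41)/V = 47/((-235*I/2)) = 47*(2*I/235) = 2*I/5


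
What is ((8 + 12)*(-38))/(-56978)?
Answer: 380/28489 ≈ 0.013338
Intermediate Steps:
((8 + 12)*(-38))/(-56978) = (20*(-38))*(-1/56978) = -760*(-1/56978) = 380/28489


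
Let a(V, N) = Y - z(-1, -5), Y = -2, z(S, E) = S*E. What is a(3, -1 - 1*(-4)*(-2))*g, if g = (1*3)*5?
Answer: -105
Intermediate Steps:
z(S, E) = E*S
g = 15 (g = 3*5 = 15)
a(V, N) = -7 (a(V, N) = -2 - (-5)*(-1) = -2 - 1*5 = -2 - 5 = -7)
a(3, -1 - 1*(-4)*(-2))*g = -7*15 = -105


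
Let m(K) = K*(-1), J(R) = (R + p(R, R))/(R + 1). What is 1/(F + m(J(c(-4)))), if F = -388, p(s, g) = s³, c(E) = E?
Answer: -3/1232 ≈ -0.0024351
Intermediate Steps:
J(R) = (R + R³)/(1 + R) (J(R) = (R + R³)/(R + 1) = (R + R³)/(1 + R))
m(K) = -K
1/(F + m(J(c(-4)))) = 1/(-388 - (-4 + (-4)³)/(1 - 4)) = 1/(-388 - (-4 - 64)/(-3)) = 1/(-388 - (-1)*(-68)/3) = 1/(-388 - 1*68/3) = 1/(-388 - 68/3) = 1/(-1232/3) = -3/1232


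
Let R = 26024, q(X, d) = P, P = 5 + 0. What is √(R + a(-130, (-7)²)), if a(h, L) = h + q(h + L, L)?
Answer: √25899 ≈ 160.93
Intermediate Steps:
P = 5
q(X, d) = 5
a(h, L) = 5 + h (a(h, L) = h + 5 = 5 + h)
√(R + a(-130, (-7)²)) = √(26024 + (5 - 130)) = √(26024 - 125) = √25899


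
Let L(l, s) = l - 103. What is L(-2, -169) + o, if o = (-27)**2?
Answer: 624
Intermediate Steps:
o = 729
L(l, s) = -103 + l
L(-2, -169) + o = (-103 - 2) + 729 = -105 + 729 = 624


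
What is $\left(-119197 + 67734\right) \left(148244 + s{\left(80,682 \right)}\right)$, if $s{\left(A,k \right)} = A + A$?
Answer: $-7637315052$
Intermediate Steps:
$s{\left(A,k \right)} = 2 A$
$\left(-119197 + 67734\right) \left(148244 + s{\left(80,682 \right)}\right) = \left(-119197 + 67734\right) \left(148244 + 2 \cdot 80\right) = - 51463 \left(148244 + 160\right) = \left(-51463\right) 148404 = -7637315052$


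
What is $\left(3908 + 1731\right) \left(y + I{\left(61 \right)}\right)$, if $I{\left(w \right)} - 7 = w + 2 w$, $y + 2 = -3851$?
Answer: $-20655657$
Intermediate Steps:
$y = -3853$ ($y = -2 - 3851 = -3853$)
$I{\left(w \right)} = 7 + 3 w$ ($I{\left(w \right)} = 7 + \left(w + 2 w\right) = 7 + 3 w$)
$\left(3908 + 1731\right) \left(y + I{\left(61 \right)}\right) = \left(3908 + 1731\right) \left(-3853 + \left(7 + 3 \cdot 61\right)\right) = 5639 \left(-3853 + \left(7 + 183\right)\right) = 5639 \left(-3853 + 190\right) = 5639 \left(-3663\right) = -20655657$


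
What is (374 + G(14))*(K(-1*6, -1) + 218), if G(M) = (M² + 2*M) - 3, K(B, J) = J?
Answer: 129115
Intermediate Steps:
G(M) = -3 + M² + 2*M
(374 + G(14))*(K(-1*6, -1) + 218) = (374 + (-3 + 14² + 2*14))*(-1 + 218) = (374 + (-3 + 196 + 28))*217 = (374 + 221)*217 = 595*217 = 129115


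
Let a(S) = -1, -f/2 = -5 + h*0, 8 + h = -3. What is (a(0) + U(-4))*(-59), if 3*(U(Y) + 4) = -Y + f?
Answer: 59/3 ≈ 19.667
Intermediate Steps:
h = -11 (h = -8 - 3 = -11)
f = 10 (f = -2*(-5 - 11*0) = -2*(-5 + 0) = -2*(-5) = 10)
U(Y) = -2/3 - Y/3 (U(Y) = -4 + (-Y + 10)/3 = -4 + (10 - Y)/3 = -4 + (10/3 - Y/3) = -2/3 - Y/3)
(a(0) + U(-4))*(-59) = (-1 + (-2/3 - 1/3*(-4)))*(-59) = (-1 + (-2/3 + 4/3))*(-59) = (-1 + 2/3)*(-59) = -1/3*(-59) = 59/3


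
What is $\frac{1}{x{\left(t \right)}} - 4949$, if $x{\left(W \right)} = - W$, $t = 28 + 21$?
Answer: $- \frac{242502}{49} \approx -4949.0$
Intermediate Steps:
$t = 49$
$\frac{1}{x{\left(t \right)}} - 4949 = \frac{1}{\left(-1\right) 49} - 4949 = \frac{1}{-49} - 4949 = - \frac{1}{49} - 4949 = - \frac{242502}{49}$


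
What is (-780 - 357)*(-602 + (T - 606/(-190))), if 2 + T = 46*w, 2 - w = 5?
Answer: 79802619/95 ≈ 8.4003e+5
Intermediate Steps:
w = -3 (w = 2 - 1*5 = 2 - 5 = -3)
T = -140 (T = -2 + 46*(-3) = -2 - 138 = -140)
(-780 - 357)*(-602 + (T - 606/(-190))) = (-780 - 357)*(-602 + (-140 - 606/(-190))) = -1137*(-602 + (-140 - 606*(-1)/190)) = -1137*(-602 + (-140 - 1*(-303/95))) = -1137*(-602 + (-140 + 303/95)) = -1137*(-602 - 12997/95) = -1137*(-70187/95) = 79802619/95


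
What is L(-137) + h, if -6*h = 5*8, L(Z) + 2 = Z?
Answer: -437/3 ≈ -145.67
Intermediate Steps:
L(Z) = -2 + Z
h = -20/3 (h = -5*8/6 = -⅙*40 = -20/3 ≈ -6.6667)
L(-137) + h = (-2 - 137) - 20/3 = -139 - 20/3 = -437/3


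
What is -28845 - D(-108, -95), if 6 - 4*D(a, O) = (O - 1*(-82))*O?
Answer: -114151/4 ≈ -28538.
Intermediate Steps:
D(a, O) = 3/2 - O*(82 + O)/4 (D(a, O) = 3/2 - (O - 1*(-82))*O/4 = 3/2 - (O + 82)*O/4 = 3/2 - (82 + O)*O/4 = 3/2 - O*(82 + O)/4)
-28845 - D(-108, -95) = -28845 - (3/2 - 41/2*(-95) - ¼*(-95)²) = -28845 - (3/2 + 3895/2 - ¼*9025) = -28845 - (3/2 + 3895/2 - 9025/4) = -28845 - 1*(-1229/4) = -28845 + 1229/4 = -114151/4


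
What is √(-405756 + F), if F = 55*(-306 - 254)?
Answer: 2*I*√109139 ≈ 660.72*I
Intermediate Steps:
F = -30800 (F = 55*(-560) = -30800)
√(-405756 + F) = √(-405756 - 30800) = √(-436556) = 2*I*√109139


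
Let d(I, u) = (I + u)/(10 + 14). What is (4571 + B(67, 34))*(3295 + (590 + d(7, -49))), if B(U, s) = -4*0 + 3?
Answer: 35523971/2 ≈ 1.7762e+7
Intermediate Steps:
B(U, s) = 3 (B(U, s) = 0 + 3 = 3)
d(I, u) = I/24 + u/24 (d(I, u) = (I + u)/24 = (I + u)*(1/24) = I/24 + u/24)
(4571 + B(67, 34))*(3295 + (590 + d(7, -49))) = (4571 + 3)*(3295 + (590 + ((1/24)*7 + (1/24)*(-49)))) = 4574*(3295 + (590 + (7/24 - 49/24))) = 4574*(3295 + (590 - 7/4)) = 4574*(3295 + 2353/4) = 4574*(15533/4) = 35523971/2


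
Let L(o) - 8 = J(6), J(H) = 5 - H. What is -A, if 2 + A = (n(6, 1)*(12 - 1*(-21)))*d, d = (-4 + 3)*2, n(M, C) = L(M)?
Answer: 464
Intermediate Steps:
L(o) = 7 (L(o) = 8 + (5 - 1*6) = 8 + (5 - 6) = 8 - 1 = 7)
n(M, C) = 7
d = -2 (d = -1*2 = -2)
A = -464 (A = -2 + (7*(12 - 1*(-21)))*(-2) = -2 + (7*(12 + 21))*(-2) = -2 + (7*33)*(-2) = -2 + 231*(-2) = -2 - 462 = -464)
-A = -1*(-464) = 464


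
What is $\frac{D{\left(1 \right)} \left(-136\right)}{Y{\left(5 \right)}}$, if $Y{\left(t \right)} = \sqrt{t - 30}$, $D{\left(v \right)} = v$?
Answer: $\frac{136 i}{5} \approx 27.2 i$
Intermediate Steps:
$Y{\left(t \right)} = \sqrt{-30 + t}$
$\frac{D{\left(1 \right)} \left(-136\right)}{Y{\left(5 \right)}} = \frac{1 \left(-136\right)}{\sqrt{-30 + 5}} = - \frac{136}{\sqrt{-25}} = - \frac{136}{5 i} = - 136 \left(- \frac{i}{5}\right) = \frac{136 i}{5}$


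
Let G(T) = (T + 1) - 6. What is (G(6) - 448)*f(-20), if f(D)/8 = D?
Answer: 71520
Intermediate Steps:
G(T) = -5 + T (G(T) = (1 + T) - 6 = -5 + T)
f(D) = 8*D
(G(6) - 448)*f(-20) = ((-5 + 6) - 448)*(8*(-20)) = (1 - 448)*(-160) = -447*(-160) = 71520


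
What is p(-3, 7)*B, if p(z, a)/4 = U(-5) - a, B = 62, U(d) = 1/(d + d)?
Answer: -8804/5 ≈ -1760.8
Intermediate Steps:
U(d) = 1/(2*d)
p(z, a) = -⅖ - 4*a (p(z, a) = 4*((½)/(-5) - a) = 4*((½)*(-⅕) - a) = 4*(-⅒ - a) = -⅖ - 4*a)
p(-3, 7)*B = (-⅖ - 4*7)*62 = (-⅖ - 28)*62 = -142/5*62 = -8804/5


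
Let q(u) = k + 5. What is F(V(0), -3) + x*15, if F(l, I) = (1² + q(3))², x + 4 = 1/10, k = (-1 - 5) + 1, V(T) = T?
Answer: -115/2 ≈ -57.500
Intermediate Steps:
k = -5 (k = -6 + 1 = -5)
x = -39/10 (x = -4 + 1/10 = -4 + ⅒ = -39/10 ≈ -3.9000)
q(u) = 0 (q(u) = -5 + 5 = 0)
F(l, I) = 1 (F(l, I) = (1² + 0)² = (1 + 0)² = 1² = 1)
F(V(0), -3) + x*15 = 1 - 39/10*15 = 1 - 117/2 = -115/2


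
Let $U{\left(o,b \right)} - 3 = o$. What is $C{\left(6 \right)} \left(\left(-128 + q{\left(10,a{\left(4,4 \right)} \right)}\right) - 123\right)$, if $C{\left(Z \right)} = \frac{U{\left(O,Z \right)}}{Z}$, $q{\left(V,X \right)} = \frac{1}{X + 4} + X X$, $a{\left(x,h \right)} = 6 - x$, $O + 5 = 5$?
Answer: $- \frac{1481}{12} \approx -123.42$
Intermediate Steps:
$O = 0$ ($O = -5 + 5 = 0$)
$U{\left(o,b \right)} = 3 + o$
$q{\left(V,X \right)} = X^{2} + \frac{1}{4 + X}$ ($q{\left(V,X \right)} = \frac{1}{4 + X} + X^{2} = X^{2} + \frac{1}{4 + X}$)
$C{\left(Z \right)} = \frac{3}{Z}$ ($C{\left(Z \right)} = \frac{3 + 0}{Z} = \frac{3}{Z}$)
$C{\left(6 \right)} \left(\left(-128 + q{\left(10,a{\left(4,4 \right)} \right)}\right) - 123\right) = \frac{3}{6} \left(\left(-128 + \frac{1 + \left(6 - 4\right)^{3} + 4 \left(6 - 4\right)^{2}}{4 + \left(6 - 4\right)}\right) - 123\right) = 3 \cdot \frac{1}{6} \left(\left(-128 + \frac{1 + \left(6 - 4\right)^{3} + 4 \left(6 - 4\right)^{2}}{4 + \left(6 - 4\right)}\right) - 123\right) = \frac{\left(-128 + \frac{1 + 2^{3} + 4 \cdot 2^{2}}{4 + 2}\right) - 123}{2} = \frac{\left(-128 + \frac{1 + 8 + 4 \cdot 4}{6}\right) - 123}{2} = \frac{\left(-128 + \frac{1 + 8 + 16}{6}\right) - 123}{2} = \frac{\left(-128 + \frac{1}{6} \cdot 25\right) - 123}{2} = \frac{\left(-128 + \frac{25}{6}\right) - 123}{2} = \frac{- \frac{743}{6} - 123}{2} = \frac{1}{2} \left(- \frac{1481}{6}\right) = - \frac{1481}{12}$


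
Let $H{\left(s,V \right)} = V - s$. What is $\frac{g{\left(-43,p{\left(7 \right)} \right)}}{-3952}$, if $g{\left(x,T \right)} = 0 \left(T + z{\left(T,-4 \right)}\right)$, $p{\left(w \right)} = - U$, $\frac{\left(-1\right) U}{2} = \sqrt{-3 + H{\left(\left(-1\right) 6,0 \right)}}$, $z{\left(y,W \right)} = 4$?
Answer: $0$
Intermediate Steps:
$U = - 2 \sqrt{3}$ ($U = - 2 \sqrt{-3 + \left(0 - \left(-1\right) 6\right)} = - 2 \sqrt{-3 + \left(0 - -6\right)} = - 2 \sqrt{-3 + \left(0 + 6\right)} = - 2 \sqrt{-3 + 6} = - 2 \sqrt{3} \approx -3.4641$)
$p{\left(w \right)} = 2 \sqrt{3}$ ($p{\left(w \right)} = - \left(-2\right) \sqrt{3} = 2 \sqrt{3}$)
$g{\left(x,T \right)} = 0$ ($g{\left(x,T \right)} = 0 \left(T + 4\right) = 0 \left(4 + T\right) = 0$)
$\frac{g{\left(-43,p{\left(7 \right)} \right)}}{-3952} = \frac{0}{-3952} = 0 \left(- \frac{1}{3952}\right) = 0$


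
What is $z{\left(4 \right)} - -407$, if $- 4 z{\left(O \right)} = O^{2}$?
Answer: $403$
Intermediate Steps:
$z{\left(O \right)} = - \frac{O^{2}}{4}$
$z{\left(4 \right)} - -407 = - \frac{4^{2}}{4} - -407 = \left(- \frac{1}{4}\right) 16 + 407 = -4 + 407 = 403$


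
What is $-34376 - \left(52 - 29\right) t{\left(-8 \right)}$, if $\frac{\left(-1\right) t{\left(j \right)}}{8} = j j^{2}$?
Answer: $-128584$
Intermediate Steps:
$t{\left(j \right)} = - 8 j^{3}$ ($t{\left(j \right)} = - 8 j j^{2} = - 8 j^{3}$)
$-34376 - \left(52 - 29\right) t{\left(-8 \right)} = -34376 - \left(52 - 29\right) \left(- 8 \left(-8\right)^{3}\right) = -34376 - 23 \left(\left(-8\right) \left(-512\right)\right) = -34376 - 23 \cdot 4096 = -34376 - 94208 = -128584$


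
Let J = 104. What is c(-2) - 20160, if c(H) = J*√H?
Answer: -20160 + 104*I*√2 ≈ -20160.0 + 147.08*I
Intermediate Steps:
c(H) = 104*√H
c(-2) - 20160 = 104*√(-2) - 20160 = 104*(I*√2) - 20160 = 104*I*√2 - 20160 = -20160 + 104*I*√2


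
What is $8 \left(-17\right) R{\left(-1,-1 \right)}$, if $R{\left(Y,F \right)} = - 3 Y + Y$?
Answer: $-272$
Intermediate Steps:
$R{\left(Y,F \right)} = - 2 Y$
$8 \left(-17\right) R{\left(-1,-1 \right)} = 8 \left(-17\right) \left(\left(-2\right) \left(-1\right)\right) = \left(-136\right) 2 = -272$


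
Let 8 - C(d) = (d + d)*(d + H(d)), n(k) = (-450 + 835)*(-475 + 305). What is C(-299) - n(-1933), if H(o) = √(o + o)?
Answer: -113344 + 598*I*√598 ≈ -1.1334e+5 + 14624.0*I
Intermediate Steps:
H(o) = √2*√o (H(o) = √(2*o) = √2*√o)
n(k) = -65450 (n(k) = 385*(-170) = -65450)
C(d) = 8 - 2*d*(d + √2*√d) (C(d) = 8 - (d + d)*(d + √2*√d) = 8 - 2*d*(d + √2*√d))
C(-299) - n(-1933) = (8 - 2*(-299)² - 2*√2*(-299)^(3/2)) - 1*(-65450) = (8 - 2*89401 - 2*√2*(-299*I*√299)) + 65450 = (8 - 178802 + 598*I*√598) + 65450 = (-178794 + 598*I*√598) + 65450 = -113344 + 598*I*√598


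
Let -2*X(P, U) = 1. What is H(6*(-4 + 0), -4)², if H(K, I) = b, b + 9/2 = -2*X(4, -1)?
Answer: 49/4 ≈ 12.250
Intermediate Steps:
X(P, U) = -½ (X(P, U) = -½*1 = -½)
b = -7/2 (b = -9/2 - 2*(-½) = -9/2 + 1 = -7/2 ≈ -3.5000)
H(K, I) = -7/2
H(6*(-4 + 0), -4)² = (-7/2)² = 49/4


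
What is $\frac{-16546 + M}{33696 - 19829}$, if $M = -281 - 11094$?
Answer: $- \frac{27921}{13867} \approx -2.0135$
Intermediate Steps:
$M = -11375$
$\frac{-16546 + M}{33696 - 19829} = \frac{-16546 - 11375}{33696 - 19829} = - \frac{27921}{33696 - 19829} = - \frac{27921}{13867}$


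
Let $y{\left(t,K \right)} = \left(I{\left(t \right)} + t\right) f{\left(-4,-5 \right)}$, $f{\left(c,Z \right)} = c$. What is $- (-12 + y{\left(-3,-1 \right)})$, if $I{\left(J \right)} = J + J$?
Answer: $-24$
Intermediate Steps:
$I{\left(J \right)} = 2 J$
$y{\left(t,K \right)} = - 12 t$ ($y{\left(t,K \right)} = \left(2 t + t\right) \left(-4\right) = 3 t \left(-4\right) = - 12 t$)
$- (-12 + y{\left(-3,-1 \right)}) = - (-12 - -36) = - (-12 + 36) = \left(-1\right) 24 = -24$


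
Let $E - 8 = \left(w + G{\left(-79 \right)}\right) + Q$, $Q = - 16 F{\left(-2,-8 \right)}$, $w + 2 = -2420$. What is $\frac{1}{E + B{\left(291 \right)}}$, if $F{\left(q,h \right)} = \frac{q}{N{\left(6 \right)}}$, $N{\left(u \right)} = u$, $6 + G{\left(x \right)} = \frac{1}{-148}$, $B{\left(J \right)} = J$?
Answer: $- \frac{444}{942911} \approx -0.00047088$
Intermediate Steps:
$G{\left(x \right)} = - \frac{889}{148}$ ($G{\left(x \right)} = -6 + \frac{1}{-148} = -6 - \frac{1}{148} = - \frac{889}{148}$)
$w = -2422$ ($w = -2 - 2420 = -2422$)
$F{\left(q,h \right)} = \frac{q}{6}$
$Q = \frac{16}{3}$ ($Q = - 16 \cdot \frac{1}{6} \left(-2\right) = \left(-16\right) \left(- \frac{1}{3}\right) = \frac{16}{3} \approx 5.3333$)
$E = - \frac{1072115}{444}$ ($E = 8 + \left(\left(-2422 - \frac{889}{148}\right) + \frac{16}{3}\right) = 8 + \left(- \frac{359345}{148} + \frac{16}{3}\right) = 8 - \frac{1075667}{444} = - \frac{1072115}{444} \approx -2414.7$)
$\frac{1}{E + B{\left(291 \right)}} = \frac{1}{- \frac{1072115}{444} + 291} = \frac{1}{- \frac{942911}{444}} = - \frac{444}{942911}$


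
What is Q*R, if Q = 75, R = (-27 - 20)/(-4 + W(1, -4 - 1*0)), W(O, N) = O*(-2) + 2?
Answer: 3525/4 ≈ 881.25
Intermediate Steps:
W(O, N) = 2 - 2*O (W(O, N) = -2*O + 2 = 2 - 2*O)
R = 47/4 (R = (-27 - 20)/(-4 + (2 - 2*1)) = -47/(-4 + (2 - 2)) = -47/(-4 + 0) = -47/(-4) = -47*(-¼) = 47/4 ≈ 11.750)
Q*R = 75*(47/4) = 3525/4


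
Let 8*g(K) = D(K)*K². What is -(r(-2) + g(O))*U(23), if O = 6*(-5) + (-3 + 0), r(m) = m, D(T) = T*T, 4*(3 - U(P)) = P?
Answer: 13044955/32 ≈ 4.0766e+5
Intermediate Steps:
U(P) = 3 - P/4
D(T) = T²
O = -33 (O = -30 - 3 = -33)
g(K) = K⁴/8 (g(K) = (K²*K²)/8 = K⁴/8)
-(r(-2) + g(O))*U(23) = -(-2 + (⅛)*(-33)⁴)*(3 - ¼*23) = -(-2 + (⅛)*1185921)*(3 - 23/4) = -(-2 + 1185921/8)*(-11)/4 = -1185905*(-11)/(8*4) = -1*(-13044955/32) = 13044955/32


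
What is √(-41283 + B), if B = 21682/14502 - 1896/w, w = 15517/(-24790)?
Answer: 4*I*√30265691957942710263/112513767 ≈ 195.58*I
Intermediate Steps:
w = -15517/24790 (w = 15517*(-1/24790) = -15517/24790 ≈ -0.62594)
B = 340978561637/112513767 (B = 21682/14502 - 1896/(-15517/24790) = 21682*(1/14502) - 1896*(-24790/15517) = 10841/7251 + 47001840/15517 = 340978561637/112513767 ≈ 3030.6)
√(-41283 + B) = √(-41283 + 340978561637/112513767) = √(-4303927281424/112513767) = 4*I*√30265691957942710263/112513767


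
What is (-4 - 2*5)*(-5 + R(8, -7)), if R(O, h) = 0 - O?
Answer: 182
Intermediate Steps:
R(O, h) = -O
(-4 - 2*5)*(-5 + R(8, -7)) = (-4 - 2*5)*(-5 - 1*8) = (-4 - 10)*(-5 - 8) = -14*(-13) = 182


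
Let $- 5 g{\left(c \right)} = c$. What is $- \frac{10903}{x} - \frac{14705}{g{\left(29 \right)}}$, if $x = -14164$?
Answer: $\frac{1041724287}{410756} \approx 2536.1$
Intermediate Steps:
$g{\left(c \right)} = - \frac{c}{5}$
$- \frac{10903}{x} - \frac{14705}{g{\left(29 \right)}} = - \frac{10903}{-14164} - \frac{14705}{\left(- \frac{1}{5}\right) 29} = \left(-10903\right) \left(- \frac{1}{14164}\right) - \frac{14705}{- \frac{29}{5}} = \frac{10903}{14164} - - \frac{73525}{29} = \frac{10903}{14164} + \frac{73525}{29} = \frac{1041724287}{410756}$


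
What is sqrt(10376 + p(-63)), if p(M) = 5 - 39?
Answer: sqrt(10342) ≈ 101.70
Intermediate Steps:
p(M) = -34
sqrt(10376 + p(-63)) = sqrt(10376 - 34) = sqrt(10342)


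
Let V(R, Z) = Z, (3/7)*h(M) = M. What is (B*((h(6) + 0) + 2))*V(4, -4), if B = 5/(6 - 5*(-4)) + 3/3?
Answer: -992/13 ≈ -76.308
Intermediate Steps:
h(M) = 7*M/3
B = 31/26 (B = 5/(6 + 20) + 3*(⅓) = 5/26 + 1 = 31/26 ≈ 1.1923)
(B*((h(6) + 0) + 2))*V(4, -4) = (31*(((7/3)*6 + 0) + 2)/26)*(-4) = (31*((14 + 0) + 2)/26)*(-4) = (31*(14 + 2)/26)*(-4) = ((31/26)*16)*(-4) = (248/13)*(-4) = -992/13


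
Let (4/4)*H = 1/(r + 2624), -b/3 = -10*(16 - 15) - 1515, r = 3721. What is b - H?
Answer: 29028374/6345 ≈ 4575.0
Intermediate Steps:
b = 4575 (b = -3*(-10*(16 - 15) - 1515) = -3*(-10*1 - 1515) = -3*(-10 - 1515) = -3*(-1525) = 4575)
H = 1/6345 (H = 1/(3721 + 2624) = 1/6345 ≈ 0.00015760)
b - H = 4575 - 1*1/6345 = 4575 - 1/6345 = 29028374/6345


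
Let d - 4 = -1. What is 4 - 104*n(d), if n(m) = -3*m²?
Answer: 2812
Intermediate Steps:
d = 3 (d = 4 - 1 = 3)
4 - 104*n(d) = 4 - (-312)*3² = 4 - (-312)*9 = 4 - 104*(-27) = 4 + 2808 = 2812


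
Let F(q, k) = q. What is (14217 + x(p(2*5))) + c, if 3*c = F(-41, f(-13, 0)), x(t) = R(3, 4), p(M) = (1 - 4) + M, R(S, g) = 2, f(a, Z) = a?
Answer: 42616/3 ≈ 14205.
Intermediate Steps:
p(M) = -3 + M
x(t) = 2
c = -41/3 (c = (⅓)*(-41) = -41/3 ≈ -13.667)
(14217 + x(p(2*5))) + c = (14217 + 2) - 41/3 = 14219 - 41/3 = 42616/3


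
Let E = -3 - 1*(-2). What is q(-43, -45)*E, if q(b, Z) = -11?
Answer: 11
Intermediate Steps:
E = -1 (E = -3 + 2 = -1)
q(-43, -45)*E = -11*(-1) = 11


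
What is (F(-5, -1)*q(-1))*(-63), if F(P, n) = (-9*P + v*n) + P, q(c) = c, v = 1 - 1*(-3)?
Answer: 2268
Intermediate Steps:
v = 4 (v = 1 + 3 = 4)
F(P, n) = -8*P + 4*n (F(P, n) = (-9*P + 4*n) + P = -8*P + 4*n)
(F(-5, -1)*q(-1))*(-63) = ((-8*(-5) + 4*(-1))*(-1))*(-63) = ((40 - 4)*(-1))*(-63) = (36*(-1))*(-63) = -36*(-63) = 2268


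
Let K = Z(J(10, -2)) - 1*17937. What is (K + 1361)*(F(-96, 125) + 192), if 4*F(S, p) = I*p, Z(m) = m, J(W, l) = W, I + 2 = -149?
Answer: 149980281/2 ≈ 7.4990e+7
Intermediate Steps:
I = -151 (I = -2 - 149 = -151)
F(S, p) = -151*p/4 (F(S, p) = (-151*p)/4 = -151*p/4)
K = -17927 (K = 10 - 1*17937 = 10 - 17937 = -17927)
(K + 1361)*(F(-96, 125) + 192) = (-17927 + 1361)*(-151/4*125 + 192) = -16566*(-18875/4 + 192) = -16566*(-18107/4) = 149980281/2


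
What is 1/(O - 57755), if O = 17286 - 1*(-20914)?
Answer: -1/19555 ≈ -5.1138e-5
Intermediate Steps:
O = 38200 (O = 17286 + 20914 = 38200)
1/(O - 57755) = 1/(38200 - 57755) = 1/(-19555) = -1/19555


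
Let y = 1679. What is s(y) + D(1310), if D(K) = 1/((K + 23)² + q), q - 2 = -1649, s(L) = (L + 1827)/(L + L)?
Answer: 3112000905/2980631318 ≈ 1.0441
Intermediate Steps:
s(L) = (1827 + L)/(2*L) (s(L) = (1827 + L)/((2*L)) = (1827 + L)*(1/(2*L)) = (1827 + L)/(2*L))
q = -1647 (q = 2 - 1649 = -1647)
D(K) = 1/(-1647 + (23 + K)²) (D(K) = 1/((K + 23)² - 1647) = 1/((23 + K)² - 1647) = 1/(-1647 + (23 + K)²))
s(y) + D(1310) = (½)*(1827 + 1679)/1679 + 1/(-1647 + (23 + 1310)²) = (½)*(1/1679)*3506 + 1/(-1647 + 1333²) = 1753/1679 + 1/(-1647 + 1776889) = 1753/1679 + 1/1775242 = 3112000905/2980631318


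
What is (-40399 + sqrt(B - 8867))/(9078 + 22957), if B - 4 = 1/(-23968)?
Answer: -40399/32035 + I*sqrt(318217720730)/191953720 ≈ -1.2611 + 0.0029388*I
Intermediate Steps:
B = 95871/23968 (B = 4 + 1/(-23968) = 4 - 1/23968 = 95871/23968 ≈ 4.0000)
(-40399 + sqrt(B - 8867))/(9078 + 22957) = (-40399 + sqrt(95871/23968 - 8867))/(9078 + 22957) = (-40399 + sqrt(-212428385/23968))/32035 = (-40399 + I*sqrt(318217720730)/5992)*(1/32035) = -40399/32035 + I*sqrt(318217720730)/191953720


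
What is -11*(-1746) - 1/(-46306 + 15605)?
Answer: 589643407/30701 ≈ 19206.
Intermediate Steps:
-11*(-1746) - 1/(-46306 + 15605) = 19206 - 1/(-30701) = 19206 - 1*(-1/30701) = 19206 + 1/30701 = 589643407/30701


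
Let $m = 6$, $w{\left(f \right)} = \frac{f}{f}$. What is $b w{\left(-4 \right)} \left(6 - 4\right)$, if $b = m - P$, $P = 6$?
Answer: $0$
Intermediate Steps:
$w{\left(f \right)} = 1$
$b = 0$ ($b = 6 - 6 = 0$)
$b w{\left(-4 \right)} \left(6 - 4\right) = 0 \cdot 1 \left(6 - 4\right) = 0 \cdot 2 = 0$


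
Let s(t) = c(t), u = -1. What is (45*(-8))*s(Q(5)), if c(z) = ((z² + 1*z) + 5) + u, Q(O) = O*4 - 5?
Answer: -87840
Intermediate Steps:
Q(O) = -5 + 4*O (Q(O) = 4*O - 5 = -5 + 4*O)
c(z) = 4 + z + z² (c(z) = ((z² + 1*z) + 5) - 1 = ((z² + z) + 5) - 1 = ((z + z²) + 5) - 1 = (5 + z + z²) - 1 = 4 + z + z²)
s(t) = 4 + t + t²
(45*(-8))*s(Q(5)) = (45*(-8))*(4 + (-5 + 4*5) + (-5 + 4*5)²) = -360*(4 + (-5 + 20) + (-5 + 20)²) = -360*(4 + 15 + 15²) = -360*(4 + 15 + 225) = -360*244 = -87840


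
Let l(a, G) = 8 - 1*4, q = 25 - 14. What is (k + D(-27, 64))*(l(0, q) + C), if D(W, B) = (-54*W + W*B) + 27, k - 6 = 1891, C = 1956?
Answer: 3241840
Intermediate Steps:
q = 11
k = 1897 (k = 6 + 1891 = 1897)
D(W, B) = 27 - 54*W + B*W (D(W, B) = (-54*W + B*W) + 27 = 27 - 54*W + B*W)
l(a, G) = 4 (l(a, G) = 8 - 4 = 4)
(k + D(-27, 64))*(l(0, q) + C) = (1897 + (27 - 54*(-27) + 64*(-27)))*(4 + 1956) = (1897 + (27 + 1458 - 1728))*1960 = (1897 - 243)*1960 = 1654*1960 = 3241840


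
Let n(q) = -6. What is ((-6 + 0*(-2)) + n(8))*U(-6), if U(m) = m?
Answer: 72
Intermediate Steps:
((-6 + 0*(-2)) + n(8))*U(-6) = ((-6 + 0*(-2)) - 6)*(-6) = ((-6 + 0) - 6)*(-6) = (-6 - 6)*(-6) = -12*(-6) = 72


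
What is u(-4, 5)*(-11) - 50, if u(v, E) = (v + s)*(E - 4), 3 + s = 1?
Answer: 16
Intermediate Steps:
s = -2 (s = -3 + 1 = -2)
u(v, E) = (-4 + E)*(-2 + v) (u(v, E) = (v - 2)*(E - 4) = (-2 + v)*(-4 + E) = (-4 + E)*(-2 + v))
u(-4, 5)*(-11) - 50 = (8 - 4*(-4) - 2*5 + 5*(-4))*(-11) - 50 = (8 + 16 - 10 - 20)*(-11) - 50 = -6*(-11) - 50 = 66 - 50 = 16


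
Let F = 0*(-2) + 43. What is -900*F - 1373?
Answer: -40073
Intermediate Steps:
F = 43 (F = 0 + 43 = 43)
-900*F - 1373 = -900*43 - 1373 = -38700 - 1373 = -40073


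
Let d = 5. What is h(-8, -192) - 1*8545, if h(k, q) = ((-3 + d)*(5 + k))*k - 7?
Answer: -8504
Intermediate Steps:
h(k, q) = -7 + k*(10 + 2*k) (h(k, q) = ((-3 + 5)*(5 + k))*k - 7 = (2*(5 + k))*k - 7 = (10 + 2*k)*k - 7 = k*(10 + 2*k) - 7 = -7 + k*(10 + 2*k))
h(-8, -192) - 1*8545 = (-7 + 2*(-8)² + 10*(-8)) - 1*8545 = (-7 + 2*64 - 80) - 8545 = (-7 + 128 - 80) - 8545 = 41 - 8545 = -8504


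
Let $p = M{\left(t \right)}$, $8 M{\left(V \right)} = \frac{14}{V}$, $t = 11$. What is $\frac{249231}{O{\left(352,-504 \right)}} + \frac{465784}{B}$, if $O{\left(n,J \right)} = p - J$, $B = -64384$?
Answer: $\frac{86964127063}{178528784} \approx 487.12$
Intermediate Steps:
$M{\left(V \right)} = \frac{7}{4 V}$ ($M{\left(V \right)} = \frac{14 \frac{1}{V}}{8} = \frac{7}{4 V}$)
$p = \frac{7}{44}$ ($p = \frac{7}{4 \cdot 11} = \frac{7}{4} \cdot \frac{1}{11} = \frac{7}{44} \approx 0.15909$)
$O{\left(n,J \right)} = \frac{7}{44} - J$
$\frac{249231}{O{\left(352,-504 \right)}} + \frac{465784}{B} = \frac{249231}{\frac{7}{44} - -504} + \frac{465784}{-64384} = \frac{249231}{\frac{7}{44} + 504} + 465784 \left(- \frac{1}{64384}\right) = \frac{249231}{\frac{22183}{44}} - \frac{58223}{8048} = 249231 \cdot \frac{44}{22183} - \frac{58223}{8048} = \frac{10966164}{22183} - \frac{58223}{8048} = \frac{86964127063}{178528784}$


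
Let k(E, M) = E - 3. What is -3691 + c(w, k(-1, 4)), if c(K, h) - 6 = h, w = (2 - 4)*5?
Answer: -3689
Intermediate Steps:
k(E, M) = -3 + E
w = -10 (w = -2*5 = -10)
c(K, h) = 6 + h
-3691 + c(w, k(-1, 4)) = -3691 + (6 + (-3 - 1)) = -3691 + (6 - 4) = -3691 + 2 = -3689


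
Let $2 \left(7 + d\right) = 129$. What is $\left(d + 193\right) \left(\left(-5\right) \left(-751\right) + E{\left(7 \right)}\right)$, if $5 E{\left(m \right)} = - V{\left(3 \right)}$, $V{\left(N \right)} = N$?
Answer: $\frac{4702386}{5} \approx 9.4048 \cdot 10^{5}$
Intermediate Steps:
$d = \frac{115}{2}$ ($d = -7 + \frac{1}{2} \cdot 129 = -7 + \frac{129}{2} = \frac{115}{2} \approx 57.5$)
$E{\left(m \right)} = - \frac{3}{5}$ ($E{\left(m \right)} = \frac{\left(-1\right) 3}{5} = \frac{1}{5} \left(-3\right) = - \frac{3}{5}$)
$\left(d + 193\right) \left(\left(-5\right) \left(-751\right) + E{\left(7 \right)}\right) = \left(\frac{115}{2} + 193\right) \left(\left(-5\right) \left(-751\right) - \frac{3}{5}\right) = \frac{501 \left(3755 - \frac{3}{5}\right)}{2} = \frac{501}{2} \cdot \frac{18772}{5} = \frac{4702386}{5}$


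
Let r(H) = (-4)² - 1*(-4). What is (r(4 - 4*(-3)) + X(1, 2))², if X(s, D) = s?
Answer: 441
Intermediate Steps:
r(H) = 20 (r(H) = 16 + 4 = 20)
(r(4 - 4*(-3)) + X(1, 2))² = (20 + 1)² = 21² = 441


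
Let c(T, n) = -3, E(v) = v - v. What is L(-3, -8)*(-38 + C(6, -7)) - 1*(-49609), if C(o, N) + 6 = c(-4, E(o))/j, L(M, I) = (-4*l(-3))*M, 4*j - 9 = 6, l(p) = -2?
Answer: 253421/5 ≈ 50684.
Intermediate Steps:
E(v) = 0
j = 15/4 (j = 9/4 + (1/4)*6 = 9/4 + 3/2 = 15/4 ≈ 3.7500)
L(M, I) = 8*M (L(M, I) = (-4*(-2))*M = 8*M)
C(o, N) = -34/5 (C(o, N) = -6 - 3/15/4 = -6 - 3*4/15 = -6 - 4/5 = -34/5)
L(-3, -8)*(-38 + C(6, -7)) - 1*(-49609) = (8*(-3))*(-38 - 34/5) - 1*(-49609) = -24*(-224/5) + 49609 = 5376/5 + 49609 = 253421/5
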